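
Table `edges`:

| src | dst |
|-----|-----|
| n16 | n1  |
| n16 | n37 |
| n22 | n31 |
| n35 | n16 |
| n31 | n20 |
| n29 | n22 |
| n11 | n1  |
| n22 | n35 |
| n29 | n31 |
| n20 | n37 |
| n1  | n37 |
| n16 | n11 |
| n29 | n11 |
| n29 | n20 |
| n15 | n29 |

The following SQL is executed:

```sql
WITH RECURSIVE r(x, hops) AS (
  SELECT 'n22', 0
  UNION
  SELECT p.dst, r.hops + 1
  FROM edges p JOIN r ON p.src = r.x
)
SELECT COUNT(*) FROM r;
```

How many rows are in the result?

11

Base: (n22, hops=0).
Iteration 1: edges from {n22} -> (n31, hops=1), (n35, hops=1).
Iteration 2: edges from {n31,n35} -> (n16, hops=2), (n20, hops=2).
Iteration 3: edges from {n16,n20} -> (n1, hops=3), (n11, hops=3), (n37, hops=3). [UNION drops 1 duplicate row(s)]
Iteration 4: edges from {n1,n11,n37} -> (n1, hops=4), (n37, hops=4).
Iteration 5: edges from {n1,n37} -> (n37, hops=5).
Iteration 6: no outgoing edges from {n37}; recursion stops.
Total rows emitted: 11.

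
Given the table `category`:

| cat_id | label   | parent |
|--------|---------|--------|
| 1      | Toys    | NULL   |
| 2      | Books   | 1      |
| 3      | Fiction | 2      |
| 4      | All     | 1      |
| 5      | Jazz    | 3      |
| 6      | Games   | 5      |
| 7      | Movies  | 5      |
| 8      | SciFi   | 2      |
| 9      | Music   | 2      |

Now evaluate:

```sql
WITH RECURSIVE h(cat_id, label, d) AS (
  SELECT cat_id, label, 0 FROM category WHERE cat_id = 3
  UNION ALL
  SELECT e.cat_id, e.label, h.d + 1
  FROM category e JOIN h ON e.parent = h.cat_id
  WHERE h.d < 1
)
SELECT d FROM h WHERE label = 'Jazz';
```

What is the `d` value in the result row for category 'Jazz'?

1

Base: cat_id=3 (Fiction) at d 0.
Iteration 1: rows with parent in {3} -> Jazz (id 5, d 1).
Iteration 2: d < 1 fails for all current rows; recursion stops.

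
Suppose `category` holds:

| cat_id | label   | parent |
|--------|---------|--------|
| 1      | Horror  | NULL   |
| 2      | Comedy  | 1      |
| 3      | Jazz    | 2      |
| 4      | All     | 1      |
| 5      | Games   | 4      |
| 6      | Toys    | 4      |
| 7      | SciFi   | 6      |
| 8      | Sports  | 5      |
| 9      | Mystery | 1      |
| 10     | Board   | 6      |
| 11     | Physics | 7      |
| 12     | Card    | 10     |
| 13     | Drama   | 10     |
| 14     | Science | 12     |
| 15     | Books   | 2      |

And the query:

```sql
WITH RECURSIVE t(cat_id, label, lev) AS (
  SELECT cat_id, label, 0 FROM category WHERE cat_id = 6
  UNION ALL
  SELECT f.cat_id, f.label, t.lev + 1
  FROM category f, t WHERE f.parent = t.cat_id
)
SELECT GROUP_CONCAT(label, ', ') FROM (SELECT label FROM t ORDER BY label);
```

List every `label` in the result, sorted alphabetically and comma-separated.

Board, Card, Drama, Physics, SciFi, Science, Toys

Base: cat_id=6 (Toys) at lev 0.
Iteration 1: rows with parent in {6} -> SciFi (id 7, lev 1), Board (id 10, lev 1).
Iteration 2: rows with parent in {7,10} -> Physics (id 11, lev 2), Card (id 12, lev 2), Drama (id 13, lev 2).
Iteration 3: rows with parent in {11,12,13} -> Science (id 14, lev 3).
Iteration 4: no rows with parent in {14}; recursion stops.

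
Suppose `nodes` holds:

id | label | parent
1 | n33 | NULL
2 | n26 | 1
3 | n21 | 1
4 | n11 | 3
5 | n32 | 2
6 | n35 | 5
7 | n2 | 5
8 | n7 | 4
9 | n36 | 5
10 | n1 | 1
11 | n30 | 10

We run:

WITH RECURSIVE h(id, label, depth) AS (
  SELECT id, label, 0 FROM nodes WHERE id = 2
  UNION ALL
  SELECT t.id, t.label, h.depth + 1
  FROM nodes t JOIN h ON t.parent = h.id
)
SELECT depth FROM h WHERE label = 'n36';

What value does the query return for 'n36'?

2

Base: id=2 (n26) at depth 0.
Iteration 1: rows with parent in {2} -> n32 (id 5, depth 1).
Iteration 2: rows with parent in {5} -> n35 (id 6, depth 2), n2 (id 7, depth 2), n36 (id 9, depth 2).
Iteration 3: no rows with parent in {6,7,9}; recursion stops.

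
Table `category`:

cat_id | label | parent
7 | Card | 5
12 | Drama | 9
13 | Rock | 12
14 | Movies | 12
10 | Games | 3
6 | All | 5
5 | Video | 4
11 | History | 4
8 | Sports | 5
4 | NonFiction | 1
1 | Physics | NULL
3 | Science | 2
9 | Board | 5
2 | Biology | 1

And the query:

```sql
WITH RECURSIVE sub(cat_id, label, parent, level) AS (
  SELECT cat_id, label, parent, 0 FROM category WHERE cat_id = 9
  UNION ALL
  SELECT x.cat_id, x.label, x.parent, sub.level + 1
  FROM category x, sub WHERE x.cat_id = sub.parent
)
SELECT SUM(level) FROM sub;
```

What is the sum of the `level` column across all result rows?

6

Base: cat_id=9 (Board), parent=5, level 0.
Iteration 1: join on cat_id=5 -> Video (id 5, parent=4, level 1).
Iteration 2: join on cat_id=4 -> NonFiction (id 4, parent=1, level 2).
Iteration 3: join on cat_id=1 -> Physics (id 1, parent=NULL, level 3).
Iteration 4: parent is NULL; no match; recursion stops.
SUM(level) = 0 + 1 + 2 + 3 = 6.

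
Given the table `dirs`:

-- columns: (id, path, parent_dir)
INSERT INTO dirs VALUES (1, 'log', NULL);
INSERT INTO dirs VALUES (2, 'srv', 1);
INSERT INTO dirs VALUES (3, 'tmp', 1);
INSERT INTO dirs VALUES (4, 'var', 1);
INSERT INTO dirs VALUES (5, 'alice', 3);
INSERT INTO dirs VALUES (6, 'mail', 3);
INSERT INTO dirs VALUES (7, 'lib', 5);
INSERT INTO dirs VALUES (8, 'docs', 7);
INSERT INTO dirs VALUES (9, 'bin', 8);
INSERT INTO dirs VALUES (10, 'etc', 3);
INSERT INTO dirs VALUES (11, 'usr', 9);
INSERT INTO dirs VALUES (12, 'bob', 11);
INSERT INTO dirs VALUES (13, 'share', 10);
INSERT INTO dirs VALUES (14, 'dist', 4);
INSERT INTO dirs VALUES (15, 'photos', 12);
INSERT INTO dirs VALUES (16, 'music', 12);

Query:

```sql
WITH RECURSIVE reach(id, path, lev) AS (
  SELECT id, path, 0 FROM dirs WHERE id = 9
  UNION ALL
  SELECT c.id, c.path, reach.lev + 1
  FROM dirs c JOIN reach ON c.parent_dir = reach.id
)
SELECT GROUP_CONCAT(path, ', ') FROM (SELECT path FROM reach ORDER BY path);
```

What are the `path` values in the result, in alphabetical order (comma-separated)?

Base: id=9 (bin) at lev 0.
Iteration 1: rows with parent_dir in {9} -> usr (id 11, lev 1).
Iteration 2: rows with parent_dir in {11} -> bob (id 12, lev 2).
Iteration 3: rows with parent_dir in {12} -> photos (id 15, lev 3), music (id 16, lev 3).
Iteration 4: no rows with parent_dir in {15,16}; recursion stops.

bin, bob, music, photos, usr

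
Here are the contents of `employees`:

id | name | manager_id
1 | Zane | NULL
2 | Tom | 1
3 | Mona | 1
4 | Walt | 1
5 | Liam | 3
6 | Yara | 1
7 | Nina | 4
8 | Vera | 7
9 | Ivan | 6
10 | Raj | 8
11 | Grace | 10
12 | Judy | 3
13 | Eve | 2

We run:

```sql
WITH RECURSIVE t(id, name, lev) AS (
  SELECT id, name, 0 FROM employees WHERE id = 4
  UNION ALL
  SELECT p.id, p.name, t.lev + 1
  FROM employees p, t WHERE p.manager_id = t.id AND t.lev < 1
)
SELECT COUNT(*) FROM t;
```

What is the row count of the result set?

Base: id=4 (Walt) at lev 0.
Iteration 1: rows with manager_id in {4} -> Nina (id 7, lev 1).
Iteration 2: lev < 1 fails for all current rows; recursion stops.
Total rows emitted: 2.

2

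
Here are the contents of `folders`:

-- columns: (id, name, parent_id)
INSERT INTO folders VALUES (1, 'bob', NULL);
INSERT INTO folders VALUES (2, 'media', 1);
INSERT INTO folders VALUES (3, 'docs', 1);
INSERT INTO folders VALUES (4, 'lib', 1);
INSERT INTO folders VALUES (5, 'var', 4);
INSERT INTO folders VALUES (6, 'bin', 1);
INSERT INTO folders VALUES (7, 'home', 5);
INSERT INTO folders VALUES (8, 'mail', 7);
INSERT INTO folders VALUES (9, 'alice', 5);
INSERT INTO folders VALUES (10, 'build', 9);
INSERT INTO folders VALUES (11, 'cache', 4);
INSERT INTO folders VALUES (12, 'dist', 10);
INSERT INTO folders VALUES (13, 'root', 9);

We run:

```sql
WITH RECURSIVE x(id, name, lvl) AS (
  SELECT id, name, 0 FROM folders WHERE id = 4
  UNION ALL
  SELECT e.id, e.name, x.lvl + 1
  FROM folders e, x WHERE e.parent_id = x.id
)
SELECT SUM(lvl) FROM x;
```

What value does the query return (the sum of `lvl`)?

19

Base: id=4 (lib) at lvl 0.
Iteration 1: rows with parent_id in {4} -> var (id 5, lvl 1), cache (id 11, lvl 1).
Iteration 2: rows with parent_id in {5,11} -> home (id 7, lvl 2), alice (id 9, lvl 2).
Iteration 3: rows with parent_id in {7,9} -> mail (id 8, lvl 3), build (id 10, lvl 3), root (id 13, lvl 3).
Iteration 4: rows with parent_id in {8,10,13} -> dist (id 12, lvl 4).
Iteration 5: no rows with parent_id in {12}; recursion stops.
SUM(lvl) = 0 + 1 + 1 + 2 + 2 + 3 + 3 + 3 + 4 = 19.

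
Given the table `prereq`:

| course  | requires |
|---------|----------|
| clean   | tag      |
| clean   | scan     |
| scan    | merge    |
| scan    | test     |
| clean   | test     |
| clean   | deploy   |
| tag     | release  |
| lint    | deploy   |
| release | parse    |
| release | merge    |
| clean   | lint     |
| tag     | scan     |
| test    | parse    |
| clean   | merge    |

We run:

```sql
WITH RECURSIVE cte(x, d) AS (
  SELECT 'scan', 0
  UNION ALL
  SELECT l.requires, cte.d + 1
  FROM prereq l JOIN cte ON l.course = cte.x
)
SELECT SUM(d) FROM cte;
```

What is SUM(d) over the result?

4

Base: (scan, d=0).
Iteration 1: edges from {scan} -> (merge, d=1), (test, d=1).
Iteration 2: edges from {merge,test} -> (parse, d=2).
Iteration 3: no outgoing edges from {parse}; recursion stops.
SUM(d) = 0 + 1 + 1 + 2 = 4.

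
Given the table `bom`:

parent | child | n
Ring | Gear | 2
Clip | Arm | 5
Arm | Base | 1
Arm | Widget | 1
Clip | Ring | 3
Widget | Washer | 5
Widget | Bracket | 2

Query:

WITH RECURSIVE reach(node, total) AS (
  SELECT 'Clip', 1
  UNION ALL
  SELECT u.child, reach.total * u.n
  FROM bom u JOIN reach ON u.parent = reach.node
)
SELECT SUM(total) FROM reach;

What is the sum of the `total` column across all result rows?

Base: (Clip, total=1).
Iteration 1: components of {Clip} -> Arm = 1*5 = 5, Ring = 1*3 = 3.
Iteration 2: components of {Arm,Ring} -> Base = 5*1 = 5, Gear = 3*2 = 6, Widget = 5*1 = 5.
Iteration 3: components of {Base,Gear,Widget} -> Bracket = 5*2 = 10, Washer = 5*5 = 25.
Iteration 4: no further components; recursion stops.
SUM(total) = 1 + 5 + 3 + 5 + 5 + 6 + 25 + 10 = 60.

60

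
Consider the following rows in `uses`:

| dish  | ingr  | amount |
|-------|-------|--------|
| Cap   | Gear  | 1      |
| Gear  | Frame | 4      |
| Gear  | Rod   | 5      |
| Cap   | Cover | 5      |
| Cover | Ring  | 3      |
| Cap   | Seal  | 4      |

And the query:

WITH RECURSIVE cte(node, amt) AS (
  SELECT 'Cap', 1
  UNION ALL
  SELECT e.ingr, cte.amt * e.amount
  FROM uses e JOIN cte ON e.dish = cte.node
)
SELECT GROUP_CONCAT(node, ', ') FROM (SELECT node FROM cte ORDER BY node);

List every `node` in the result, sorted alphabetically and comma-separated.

Base: (Cap, amt=1).
Iteration 1: components of {Cap} -> Cover = 1*5 = 5, Gear = 1*1 = 1, Seal = 1*4 = 4.
Iteration 2: components of {Cover,Gear,Seal} -> Frame = 1*4 = 4, Ring = 5*3 = 15, Rod = 1*5 = 5.
Iteration 3: no further components; recursion stops.

Cap, Cover, Frame, Gear, Ring, Rod, Seal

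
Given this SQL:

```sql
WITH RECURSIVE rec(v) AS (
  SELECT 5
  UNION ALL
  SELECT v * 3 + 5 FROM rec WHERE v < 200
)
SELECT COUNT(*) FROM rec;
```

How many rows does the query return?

Base: v=5.
Iteration 1: 5 < 200 holds -> v = 5 * 3 + 5 = 20.
Iteration 2: 20 < 200 holds -> v = 20 * 3 + 5 = 65.
Iteration 3: 65 < 200 holds -> v = 65 * 3 + 5 = 200.
Iteration 4: 200 < 200 fails; recursion stops.
Total rows emitted: 4.

4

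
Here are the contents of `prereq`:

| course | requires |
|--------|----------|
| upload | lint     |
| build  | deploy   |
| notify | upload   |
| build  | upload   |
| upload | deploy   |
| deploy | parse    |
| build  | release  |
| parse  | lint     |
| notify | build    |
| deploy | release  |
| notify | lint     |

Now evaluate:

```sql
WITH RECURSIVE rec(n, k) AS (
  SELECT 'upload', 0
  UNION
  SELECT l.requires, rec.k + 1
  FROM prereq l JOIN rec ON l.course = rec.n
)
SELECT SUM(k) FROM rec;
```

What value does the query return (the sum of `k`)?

Base: (upload, k=0).
Iteration 1: edges from {upload} -> (deploy, k=1), (lint, k=1).
Iteration 2: edges from {deploy,lint} -> (parse, k=2), (release, k=2).
Iteration 3: edges from {parse,release} -> (lint, k=3).
Iteration 4: no outgoing edges from {lint}; recursion stops.
SUM(k) = 0 + 1 + 1 + 2 + 2 + 3 = 9.

9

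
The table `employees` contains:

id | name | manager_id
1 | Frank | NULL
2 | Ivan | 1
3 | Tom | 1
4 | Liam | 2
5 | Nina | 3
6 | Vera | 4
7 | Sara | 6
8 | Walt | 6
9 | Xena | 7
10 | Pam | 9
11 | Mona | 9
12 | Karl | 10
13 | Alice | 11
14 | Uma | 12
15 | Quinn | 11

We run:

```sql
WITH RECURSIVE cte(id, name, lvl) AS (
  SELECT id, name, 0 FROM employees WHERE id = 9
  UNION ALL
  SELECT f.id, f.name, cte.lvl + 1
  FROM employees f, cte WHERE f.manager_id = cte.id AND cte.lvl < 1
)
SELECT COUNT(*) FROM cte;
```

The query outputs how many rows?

3

Base: id=9 (Xena) at lvl 0.
Iteration 1: rows with manager_id in {9} -> Pam (id 10, lvl 1), Mona (id 11, lvl 1).
Iteration 2: lvl < 1 fails for all current rows; recursion stops.
Total rows emitted: 3.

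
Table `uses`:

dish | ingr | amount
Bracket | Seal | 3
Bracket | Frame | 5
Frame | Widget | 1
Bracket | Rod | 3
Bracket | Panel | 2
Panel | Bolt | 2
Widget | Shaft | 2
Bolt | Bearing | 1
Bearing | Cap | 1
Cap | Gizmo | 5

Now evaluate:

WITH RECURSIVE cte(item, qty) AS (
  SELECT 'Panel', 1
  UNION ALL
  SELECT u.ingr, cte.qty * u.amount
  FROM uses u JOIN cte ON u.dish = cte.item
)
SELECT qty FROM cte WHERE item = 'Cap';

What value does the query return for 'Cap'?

2

Base: (Panel, qty=1).
Iteration 1: components of {Panel} -> Bolt = 1*2 = 2.
Iteration 2: components of {Bolt} -> Bearing = 2*1 = 2.
Iteration 3: components of {Bearing} -> Cap = 2*1 = 2.
Iteration 4: components of {Cap} -> Gizmo = 2*5 = 10.
Iteration 5: no further components; recursion stops.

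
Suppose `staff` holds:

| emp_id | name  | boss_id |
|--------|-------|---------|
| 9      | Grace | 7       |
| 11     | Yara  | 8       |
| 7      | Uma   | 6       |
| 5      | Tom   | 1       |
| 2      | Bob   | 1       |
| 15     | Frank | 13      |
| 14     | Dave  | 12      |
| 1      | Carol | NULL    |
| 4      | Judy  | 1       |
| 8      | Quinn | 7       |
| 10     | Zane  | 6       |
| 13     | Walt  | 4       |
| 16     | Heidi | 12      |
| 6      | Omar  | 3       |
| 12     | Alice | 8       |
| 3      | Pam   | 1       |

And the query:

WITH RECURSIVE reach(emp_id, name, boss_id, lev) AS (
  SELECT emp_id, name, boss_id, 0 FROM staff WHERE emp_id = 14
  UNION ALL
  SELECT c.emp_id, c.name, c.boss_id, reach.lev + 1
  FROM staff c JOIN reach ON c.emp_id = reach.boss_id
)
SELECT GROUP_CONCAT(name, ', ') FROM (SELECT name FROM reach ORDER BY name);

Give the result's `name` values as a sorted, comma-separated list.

Base: emp_id=14 (Dave), boss_id=12, lev 0.
Iteration 1: join on emp_id=12 -> Alice (id 12, boss_id=8, lev 1).
Iteration 2: join on emp_id=8 -> Quinn (id 8, boss_id=7, lev 2).
Iteration 3: join on emp_id=7 -> Uma (id 7, boss_id=6, lev 3).
Iteration 4: join on emp_id=6 -> Omar (id 6, boss_id=3, lev 4).
Iteration 5: join on emp_id=3 -> Pam (id 3, boss_id=1, lev 5).
Iteration 6: join on emp_id=1 -> Carol (id 1, boss_id=NULL, lev 6).
Iteration 7: boss_id is NULL; no match; recursion stops.

Alice, Carol, Dave, Omar, Pam, Quinn, Uma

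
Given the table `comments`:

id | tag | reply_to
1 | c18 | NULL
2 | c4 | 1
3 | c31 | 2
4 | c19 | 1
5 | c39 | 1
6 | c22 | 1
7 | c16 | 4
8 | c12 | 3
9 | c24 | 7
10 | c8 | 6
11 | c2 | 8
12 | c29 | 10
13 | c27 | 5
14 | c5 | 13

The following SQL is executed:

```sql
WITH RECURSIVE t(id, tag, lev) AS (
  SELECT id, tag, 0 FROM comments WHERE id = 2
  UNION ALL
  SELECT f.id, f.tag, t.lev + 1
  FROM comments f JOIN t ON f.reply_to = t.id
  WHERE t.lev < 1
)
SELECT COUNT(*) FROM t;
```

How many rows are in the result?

2

Base: id=2 (c4) at lev 0.
Iteration 1: rows with reply_to in {2} -> c31 (id 3, lev 1).
Iteration 2: lev < 1 fails for all current rows; recursion stops.
Total rows emitted: 2.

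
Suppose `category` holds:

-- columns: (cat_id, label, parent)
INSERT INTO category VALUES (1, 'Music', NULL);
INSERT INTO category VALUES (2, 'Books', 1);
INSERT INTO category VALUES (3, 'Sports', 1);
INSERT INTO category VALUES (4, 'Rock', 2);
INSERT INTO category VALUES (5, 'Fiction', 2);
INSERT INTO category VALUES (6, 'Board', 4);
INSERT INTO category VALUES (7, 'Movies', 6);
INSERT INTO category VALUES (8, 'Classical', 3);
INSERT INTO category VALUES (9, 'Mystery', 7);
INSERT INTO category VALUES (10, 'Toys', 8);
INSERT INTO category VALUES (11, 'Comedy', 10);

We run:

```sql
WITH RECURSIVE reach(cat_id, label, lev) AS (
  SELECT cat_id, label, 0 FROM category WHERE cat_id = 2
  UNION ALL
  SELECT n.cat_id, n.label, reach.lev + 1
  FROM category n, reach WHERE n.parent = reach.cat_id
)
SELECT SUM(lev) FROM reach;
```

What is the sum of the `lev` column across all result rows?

11

Base: cat_id=2 (Books) at lev 0.
Iteration 1: rows with parent in {2} -> Rock (id 4, lev 1), Fiction (id 5, lev 1).
Iteration 2: rows with parent in {4,5} -> Board (id 6, lev 2).
Iteration 3: rows with parent in {6} -> Movies (id 7, lev 3).
Iteration 4: rows with parent in {7} -> Mystery (id 9, lev 4).
Iteration 5: no rows with parent in {9}; recursion stops.
SUM(lev) = 0 + 1 + 1 + 2 + 3 + 4 = 11.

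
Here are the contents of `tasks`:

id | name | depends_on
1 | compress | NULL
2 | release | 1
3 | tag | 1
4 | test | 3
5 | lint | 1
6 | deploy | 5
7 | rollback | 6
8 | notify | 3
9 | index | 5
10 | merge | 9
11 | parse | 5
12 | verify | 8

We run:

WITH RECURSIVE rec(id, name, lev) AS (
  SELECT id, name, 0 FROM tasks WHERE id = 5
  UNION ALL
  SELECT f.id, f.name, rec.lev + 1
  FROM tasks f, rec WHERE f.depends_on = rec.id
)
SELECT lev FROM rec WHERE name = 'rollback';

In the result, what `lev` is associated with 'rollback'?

2

Base: id=5 (lint) at lev 0.
Iteration 1: rows with depends_on in {5} -> deploy (id 6, lev 1), index (id 9, lev 1), parse (id 11, lev 1).
Iteration 2: rows with depends_on in {6,9,11} -> rollback (id 7, lev 2), merge (id 10, lev 2).
Iteration 3: no rows with depends_on in {7,10}; recursion stops.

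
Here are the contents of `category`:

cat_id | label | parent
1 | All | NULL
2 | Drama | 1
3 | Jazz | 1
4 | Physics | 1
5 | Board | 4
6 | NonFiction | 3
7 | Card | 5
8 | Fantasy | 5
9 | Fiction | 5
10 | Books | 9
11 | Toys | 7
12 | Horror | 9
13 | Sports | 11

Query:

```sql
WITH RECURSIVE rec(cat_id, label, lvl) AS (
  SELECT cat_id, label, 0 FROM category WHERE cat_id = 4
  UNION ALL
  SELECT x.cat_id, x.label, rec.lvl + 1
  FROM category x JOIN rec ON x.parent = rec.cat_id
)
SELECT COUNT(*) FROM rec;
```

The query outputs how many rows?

Base: cat_id=4 (Physics) at lvl 0.
Iteration 1: rows with parent in {4} -> Board (id 5, lvl 1).
Iteration 2: rows with parent in {5} -> Card (id 7, lvl 2), Fantasy (id 8, lvl 2), Fiction (id 9, lvl 2).
Iteration 3: rows with parent in {7,8,9} -> Books (id 10, lvl 3), Toys (id 11, lvl 3), Horror (id 12, lvl 3).
Iteration 4: rows with parent in {10,11,12} -> Sports (id 13, lvl 4).
Iteration 5: no rows with parent in {13}; recursion stops.
Total rows emitted: 9.

9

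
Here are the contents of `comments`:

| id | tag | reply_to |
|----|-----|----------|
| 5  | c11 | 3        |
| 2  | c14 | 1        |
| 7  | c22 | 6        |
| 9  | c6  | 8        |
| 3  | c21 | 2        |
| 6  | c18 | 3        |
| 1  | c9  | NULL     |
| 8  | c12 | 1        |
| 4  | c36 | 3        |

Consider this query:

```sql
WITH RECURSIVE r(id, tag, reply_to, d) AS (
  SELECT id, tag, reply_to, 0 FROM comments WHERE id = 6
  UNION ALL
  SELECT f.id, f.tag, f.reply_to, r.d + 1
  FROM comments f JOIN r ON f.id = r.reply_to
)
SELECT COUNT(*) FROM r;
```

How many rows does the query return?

Base: id=6 (c18), reply_to=3, d 0.
Iteration 1: join on id=3 -> c21 (id 3, reply_to=2, d 1).
Iteration 2: join on id=2 -> c14 (id 2, reply_to=1, d 2).
Iteration 3: join on id=1 -> c9 (id 1, reply_to=NULL, d 3).
Iteration 4: reply_to is NULL; no match; recursion stops.
Total rows emitted: 4.

4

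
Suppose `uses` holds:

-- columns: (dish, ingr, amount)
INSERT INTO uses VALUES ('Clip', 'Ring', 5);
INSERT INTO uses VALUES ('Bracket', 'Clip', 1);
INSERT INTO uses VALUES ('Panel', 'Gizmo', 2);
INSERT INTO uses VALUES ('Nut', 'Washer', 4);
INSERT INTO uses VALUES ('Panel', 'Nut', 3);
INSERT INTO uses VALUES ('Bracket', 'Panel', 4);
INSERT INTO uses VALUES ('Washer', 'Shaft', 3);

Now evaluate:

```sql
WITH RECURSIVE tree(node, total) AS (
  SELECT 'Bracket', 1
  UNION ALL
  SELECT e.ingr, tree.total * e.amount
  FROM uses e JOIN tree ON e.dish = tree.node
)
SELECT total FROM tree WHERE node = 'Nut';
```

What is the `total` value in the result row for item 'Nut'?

12

Base: (Bracket, total=1).
Iteration 1: components of {Bracket} -> Clip = 1*1 = 1, Panel = 1*4 = 4.
Iteration 2: components of {Clip,Panel} -> Gizmo = 4*2 = 8, Nut = 4*3 = 12, Ring = 1*5 = 5.
Iteration 3: components of {Gizmo,Nut,Ring} -> Washer = 12*4 = 48.
Iteration 4: components of {Washer} -> Shaft = 48*3 = 144.
Iteration 5: no further components; recursion stops.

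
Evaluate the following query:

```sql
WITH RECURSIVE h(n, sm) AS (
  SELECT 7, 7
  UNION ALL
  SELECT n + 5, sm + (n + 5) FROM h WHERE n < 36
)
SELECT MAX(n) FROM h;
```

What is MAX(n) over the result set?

37

Base: n=7, sm=7.
Iteration 1: 7 < 36 holds -> n = 7 + 5 = 12, sm = 7 + 12 = 19.
Iteration 2: 12 < 36 holds -> n = 12 + 5 = 17, sm = 19 + 17 = 36.
Iteration 3: 17 < 36 holds -> n = 17 + 5 = 22, sm = 36 + 22 = 58.
Iteration 4: 22 < 36 holds -> n = 22 + 5 = 27, sm = 58 + 27 = 85.
Iteration 5: 27 < 36 holds -> n = 27 + 5 = 32, sm = 85 + 32 = 117.
Iteration 6: 32 < 36 holds -> n = 32 + 5 = 37, sm = 117 + 37 = 154.
Iteration 7: 37 < 36 fails; recursion stops.
n values: 7, 12, 17, 22, 27, 32, 37; the maximum is 37.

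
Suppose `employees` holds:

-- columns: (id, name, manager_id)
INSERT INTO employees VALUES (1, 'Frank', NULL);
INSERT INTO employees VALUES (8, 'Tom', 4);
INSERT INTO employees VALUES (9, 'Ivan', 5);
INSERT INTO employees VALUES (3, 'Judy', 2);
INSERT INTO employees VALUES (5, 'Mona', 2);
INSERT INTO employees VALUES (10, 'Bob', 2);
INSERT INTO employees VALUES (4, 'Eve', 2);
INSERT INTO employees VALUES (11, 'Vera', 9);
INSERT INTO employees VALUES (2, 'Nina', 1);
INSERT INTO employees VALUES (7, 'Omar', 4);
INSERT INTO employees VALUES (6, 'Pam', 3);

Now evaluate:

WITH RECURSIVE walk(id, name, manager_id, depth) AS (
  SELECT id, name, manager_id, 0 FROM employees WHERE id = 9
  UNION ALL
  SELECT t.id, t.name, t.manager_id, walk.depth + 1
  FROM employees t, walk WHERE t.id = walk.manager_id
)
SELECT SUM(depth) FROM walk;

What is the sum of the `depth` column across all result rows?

6

Base: id=9 (Ivan), manager_id=5, depth 0.
Iteration 1: join on id=5 -> Mona (id 5, manager_id=2, depth 1).
Iteration 2: join on id=2 -> Nina (id 2, manager_id=1, depth 2).
Iteration 3: join on id=1 -> Frank (id 1, manager_id=NULL, depth 3).
Iteration 4: manager_id is NULL; no match; recursion stops.
SUM(depth) = 0 + 1 + 2 + 3 = 6.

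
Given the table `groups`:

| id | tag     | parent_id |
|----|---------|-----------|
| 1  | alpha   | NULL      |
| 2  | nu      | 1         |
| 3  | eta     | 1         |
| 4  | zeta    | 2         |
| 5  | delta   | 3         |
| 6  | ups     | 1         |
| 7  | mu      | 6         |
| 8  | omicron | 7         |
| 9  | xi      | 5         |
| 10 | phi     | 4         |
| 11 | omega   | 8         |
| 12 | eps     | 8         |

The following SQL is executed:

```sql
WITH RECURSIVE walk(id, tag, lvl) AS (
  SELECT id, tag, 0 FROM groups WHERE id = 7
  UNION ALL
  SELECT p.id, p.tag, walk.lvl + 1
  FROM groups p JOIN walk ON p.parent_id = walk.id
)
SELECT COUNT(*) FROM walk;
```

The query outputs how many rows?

4

Base: id=7 (mu) at lvl 0.
Iteration 1: rows with parent_id in {7} -> omicron (id 8, lvl 1).
Iteration 2: rows with parent_id in {8} -> omega (id 11, lvl 2), eps (id 12, lvl 2).
Iteration 3: no rows with parent_id in {11,12}; recursion stops.
Total rows emitted: 4.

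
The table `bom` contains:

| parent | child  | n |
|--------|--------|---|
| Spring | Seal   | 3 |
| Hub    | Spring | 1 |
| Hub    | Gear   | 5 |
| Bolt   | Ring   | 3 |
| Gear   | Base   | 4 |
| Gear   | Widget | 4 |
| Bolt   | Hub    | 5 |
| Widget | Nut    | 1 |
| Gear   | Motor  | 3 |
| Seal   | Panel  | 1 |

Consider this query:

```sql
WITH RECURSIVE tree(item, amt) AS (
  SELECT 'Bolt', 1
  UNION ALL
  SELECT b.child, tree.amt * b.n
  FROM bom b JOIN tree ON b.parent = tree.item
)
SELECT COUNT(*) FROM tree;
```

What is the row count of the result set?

Base: (Bolt, amt=1).
Iteration 1: components of {Bolt} -> Hub = 1*5 = 5, Ring = 1*3 = 3.
Iteration 2: components of {Hub,Ring} -> Gear = 5*5 = 25, Spring = 5*1 = 5.
Iteration 3: components of {Gear,Spring} -> Base = 25*4 = 100, Motor = 25*3 = 75, Seal = 5*3 = 15, Widget = 25*4 = 100.
Iteration 4: components of {Base,Motor,Seal,Widget} -> Nut = 100*1 = 100, Panel = 15*1 = 15.
Iteration 5: no further components; recursion stops.
Total rows emitted: 11.

11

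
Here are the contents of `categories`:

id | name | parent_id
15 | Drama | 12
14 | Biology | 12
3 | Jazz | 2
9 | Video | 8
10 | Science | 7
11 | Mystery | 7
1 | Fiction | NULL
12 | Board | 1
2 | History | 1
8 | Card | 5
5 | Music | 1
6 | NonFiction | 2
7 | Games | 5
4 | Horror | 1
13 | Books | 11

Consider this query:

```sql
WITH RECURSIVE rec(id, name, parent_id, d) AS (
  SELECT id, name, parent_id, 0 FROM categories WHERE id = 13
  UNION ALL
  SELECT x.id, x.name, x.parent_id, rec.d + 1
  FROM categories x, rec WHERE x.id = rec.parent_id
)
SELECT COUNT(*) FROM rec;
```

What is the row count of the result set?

Base: id=13 (Books), parent_id=11, d 0.
Iteration 1: join on id=11 -> Mystery (id 11, parent_id=7, d 1).
Iteration 2: join on id=7 -> Games (id 7, parent_id=5, d 2).
Iteration 3: join on id=5 -> Music (id 5, parent_id=1, d 3).
Iteration 4: join on id=1 -> Fiction (id 1, parent_id=NULL, d 4).
Iteration 5: parent_id is NULL; no match; recursion stops.
Total rows emitted: 5.

5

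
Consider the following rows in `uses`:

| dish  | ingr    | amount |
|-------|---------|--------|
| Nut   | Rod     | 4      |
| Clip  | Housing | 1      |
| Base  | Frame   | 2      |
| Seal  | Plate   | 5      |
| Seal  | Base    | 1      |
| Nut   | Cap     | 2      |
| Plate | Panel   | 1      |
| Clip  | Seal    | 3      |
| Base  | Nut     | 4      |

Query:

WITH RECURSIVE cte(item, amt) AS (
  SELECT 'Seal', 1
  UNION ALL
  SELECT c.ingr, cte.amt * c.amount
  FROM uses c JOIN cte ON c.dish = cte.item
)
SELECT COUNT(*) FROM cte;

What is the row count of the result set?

8

Base: (Seal, amt=1).
Iteration 1: components of {Seal} -> Base = 1*1 = 1, Plate = 1*5 = 5.
Iteration 2: components of {Base,Plate} -> Frame = 1*2 = 2, Nut = 1*4 = 4, Panel = 5*1 = 5.
Iteration 3: components of {Frame,Nut,Panel} -> Cap = 4*2 = 8, Rod = 4*4 = 16.
Iteration 4: no further components; recursion stops.
Total rows emitted: 8.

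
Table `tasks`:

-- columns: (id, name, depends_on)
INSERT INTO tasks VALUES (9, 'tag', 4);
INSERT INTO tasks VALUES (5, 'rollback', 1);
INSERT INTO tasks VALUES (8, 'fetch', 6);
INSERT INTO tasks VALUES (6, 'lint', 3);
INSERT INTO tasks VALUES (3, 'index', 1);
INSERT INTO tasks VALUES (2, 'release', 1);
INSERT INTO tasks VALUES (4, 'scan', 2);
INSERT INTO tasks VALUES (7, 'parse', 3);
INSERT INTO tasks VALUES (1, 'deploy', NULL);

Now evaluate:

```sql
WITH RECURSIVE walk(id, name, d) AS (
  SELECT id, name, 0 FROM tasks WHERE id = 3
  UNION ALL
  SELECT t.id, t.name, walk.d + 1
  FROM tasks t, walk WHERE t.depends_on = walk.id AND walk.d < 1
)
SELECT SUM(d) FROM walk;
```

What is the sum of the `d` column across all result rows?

2

Base: id=3 (index) at d 0.
Iteration 1: rows with depends_on in {3} -> lint (id 6, d 1), parse (id 7, d 1).
Iteration 2: d < 1 fails for all current rows; recursion stops.
SUM(d) = 0 + 1 + 1 = 2.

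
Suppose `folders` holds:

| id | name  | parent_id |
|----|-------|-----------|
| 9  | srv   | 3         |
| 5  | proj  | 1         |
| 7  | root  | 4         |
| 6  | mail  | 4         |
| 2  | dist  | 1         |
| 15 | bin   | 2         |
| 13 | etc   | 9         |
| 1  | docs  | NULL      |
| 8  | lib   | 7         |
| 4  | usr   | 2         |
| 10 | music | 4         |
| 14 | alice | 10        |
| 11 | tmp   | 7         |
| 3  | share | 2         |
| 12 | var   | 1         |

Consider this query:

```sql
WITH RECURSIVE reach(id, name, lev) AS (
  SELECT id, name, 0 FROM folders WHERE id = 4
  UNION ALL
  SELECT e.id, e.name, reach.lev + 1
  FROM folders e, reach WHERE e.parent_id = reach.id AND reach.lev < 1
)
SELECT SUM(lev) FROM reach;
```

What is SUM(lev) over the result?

Base: id=4 (usr) at lev 0.
Iteration 1: rows with parent_id in {4} -> mail (id 6, lev 1), root (id 7, lev 1), music (id 10, lev 1).
Iteration 2: lev < 1 fails for all current rows; recursion stops.
SUM(lev) = 0 + 1 + 1 + 1 = 3.

3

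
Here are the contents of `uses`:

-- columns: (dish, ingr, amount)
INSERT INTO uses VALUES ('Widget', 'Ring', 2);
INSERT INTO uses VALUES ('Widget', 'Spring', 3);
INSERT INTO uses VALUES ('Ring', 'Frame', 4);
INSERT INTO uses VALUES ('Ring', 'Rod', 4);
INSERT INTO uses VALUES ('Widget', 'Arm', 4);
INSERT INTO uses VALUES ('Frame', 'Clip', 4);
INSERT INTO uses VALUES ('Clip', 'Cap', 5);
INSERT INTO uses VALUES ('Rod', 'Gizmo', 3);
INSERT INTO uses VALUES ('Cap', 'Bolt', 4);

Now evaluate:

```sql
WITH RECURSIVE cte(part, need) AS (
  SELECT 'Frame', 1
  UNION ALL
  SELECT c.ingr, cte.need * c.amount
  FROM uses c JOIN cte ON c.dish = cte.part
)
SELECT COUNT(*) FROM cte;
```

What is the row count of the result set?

Base: (Frame, need=1).
Iteration 1: components of {Frame} -> Clip = 1*4 = 4.
Iteration 2: components of {Clip} -> Cap = 4*5 = 20.
Iteration 3: components of {Cap} -> Bolt = 20*4 = 80.
Iteration 4: no further components; recursion stops.
Total rows emitted: 4.

4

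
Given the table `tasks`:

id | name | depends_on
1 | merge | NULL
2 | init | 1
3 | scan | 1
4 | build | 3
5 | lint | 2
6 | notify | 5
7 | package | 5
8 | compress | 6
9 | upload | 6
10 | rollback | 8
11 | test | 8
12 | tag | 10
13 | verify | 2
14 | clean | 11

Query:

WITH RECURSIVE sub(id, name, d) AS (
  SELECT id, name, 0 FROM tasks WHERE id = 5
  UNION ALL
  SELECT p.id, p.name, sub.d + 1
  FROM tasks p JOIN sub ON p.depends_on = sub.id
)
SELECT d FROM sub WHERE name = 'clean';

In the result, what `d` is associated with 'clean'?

4

Base: id=5 (lint) at d 0.
Iteration 1: rows with depends_on in {5} -> notify (id 6, d 1), package (id 7, d 1).
Iteration 2: rows with depends_on in {6,7} -> compress (id 8, d 2), upload (id 9, d 2).
Iteration 3: rows with depends_on in {8,9} -> rollback (id 10, d 3), test (id 11, d 3).
Iteration 4: rows with depends_on in {10,11} -> tag (id 12, d 4), clean (id 14, d 4).
Iteration 5: no rows with depends_on in {12,14}; recursion stops.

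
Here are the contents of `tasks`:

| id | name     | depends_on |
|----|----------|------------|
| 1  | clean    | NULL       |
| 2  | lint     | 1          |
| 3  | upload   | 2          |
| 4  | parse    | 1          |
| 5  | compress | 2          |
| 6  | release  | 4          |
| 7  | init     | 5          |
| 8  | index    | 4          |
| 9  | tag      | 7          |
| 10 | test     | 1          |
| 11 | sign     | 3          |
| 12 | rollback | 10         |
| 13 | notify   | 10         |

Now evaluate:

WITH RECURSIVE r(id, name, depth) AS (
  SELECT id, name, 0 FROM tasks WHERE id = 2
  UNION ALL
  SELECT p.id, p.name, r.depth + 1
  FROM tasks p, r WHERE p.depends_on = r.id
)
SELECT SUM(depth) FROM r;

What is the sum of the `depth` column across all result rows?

9

Base: id=2 (lint) at depth 0.
Iteration 1: rows with depends_on in {2} -> upload (id 3, depth 1), compress (id 5, depth 1).
Iteration 2: rows with depends_on in {3,5} -> init (id 7, depth 2), sign (id 11, depth 2).
Iteration 3: rows with depends_on in {7,11} -> tag (id 9, depth 3).
Iteration 4: no rows with depends_on in {9}; recursion stops.
SUM(depth) = 0 + 1 + 1 + 2 + 2 + 3 = 9.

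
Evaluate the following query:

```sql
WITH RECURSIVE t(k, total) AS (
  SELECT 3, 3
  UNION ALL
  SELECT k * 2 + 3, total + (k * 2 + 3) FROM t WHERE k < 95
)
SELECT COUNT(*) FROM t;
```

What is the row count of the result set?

6

Base: k=3, total=3.
Iteration 1: 3 < 95 holds -> k = 3 * 2 + 3 = 9, total = 3 + 9 = 12.
Iteration 2: 9 < 95 holds -> k = 9 * 2 + 3 = 21, total = 12 + 21 = 33.
Iteration 3: 21 < 95 holds -> k = 21 * 2 + 3 = 45, total = 33 + 45 = 78.
Iteration 4: 45 < 95 holds -> k = 45 * 2 + 3 = 93, total = 78 + 93 = 171.
Iteration 5: 93 < 95 holds -> k = 93 * 2 + 3 = 189, total = 171 + 189 = 360.
Iteration 6: 189 < 95 fails; recursion stops.
Total rows emitted: 6.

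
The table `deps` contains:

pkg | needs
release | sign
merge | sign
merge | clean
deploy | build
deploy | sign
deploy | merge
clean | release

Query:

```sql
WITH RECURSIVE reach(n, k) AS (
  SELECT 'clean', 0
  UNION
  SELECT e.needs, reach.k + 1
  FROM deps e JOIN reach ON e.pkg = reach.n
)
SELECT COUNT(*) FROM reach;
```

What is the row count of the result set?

Base: (clean, k=0).
Iteration 1: edges from {clean} -> (release, k=1).
Iteration 2: edges from {release} -> (sign, k=2).
Iteration 3: no outgoing edges from {sign}; recursion stops.
Total rows emitted: 3.

3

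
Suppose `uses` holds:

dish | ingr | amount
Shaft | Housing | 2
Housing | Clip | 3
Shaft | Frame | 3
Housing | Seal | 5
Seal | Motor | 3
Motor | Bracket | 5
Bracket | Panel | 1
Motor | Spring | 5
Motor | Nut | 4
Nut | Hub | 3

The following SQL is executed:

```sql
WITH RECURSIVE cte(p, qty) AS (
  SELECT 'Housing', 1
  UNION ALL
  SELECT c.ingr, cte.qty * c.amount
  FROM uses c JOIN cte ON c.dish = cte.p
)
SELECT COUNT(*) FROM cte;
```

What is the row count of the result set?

Base: (Housing, qty=1).
Iteration 1: components of {Housing} -> Clip = 1*3 = 3, Seal = 1*5 = 5.
Iteration 2: components of {Clip,Seal} -> Motor = 5*3 = 15.
Iteration 3: components of {Motor} -> Bracket = 15*5 = 75, Nut = 15*4 = 60, Spring = 15*5 = 75.
Iteration 4: components of {Bracket,Nut,Spring} -> Hub = 60*3 = 180, Panel = 75*1 = 75.
Iteration 5: no further components; recursion stops.
Total rows emitted: 9.

9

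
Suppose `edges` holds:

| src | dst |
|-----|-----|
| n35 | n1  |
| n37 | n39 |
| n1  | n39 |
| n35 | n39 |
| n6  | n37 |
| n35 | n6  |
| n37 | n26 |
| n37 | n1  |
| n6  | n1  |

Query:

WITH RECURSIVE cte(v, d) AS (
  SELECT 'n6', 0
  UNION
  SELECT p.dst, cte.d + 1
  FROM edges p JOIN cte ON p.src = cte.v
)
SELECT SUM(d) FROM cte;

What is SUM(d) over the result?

11

Base: (n6, d=0).
Iteration 1: edges from {n6} -> (n1, d=1), (n37, d=1).
Iteration 2: edges from {n1,n37} -> (n1, d=2), (n26, d=2), (n39, d=2). [UNION drops 1 duplicate row(s)]
Iteration 3: edges from {n1,n26,n39} -> (n39, d=3).
Iteration 4: no outgoing edges from {n39}; recursion stops.
SUM(d) = 0 + 1 + 1 + 2 + 2 + 2 + 3 = 11.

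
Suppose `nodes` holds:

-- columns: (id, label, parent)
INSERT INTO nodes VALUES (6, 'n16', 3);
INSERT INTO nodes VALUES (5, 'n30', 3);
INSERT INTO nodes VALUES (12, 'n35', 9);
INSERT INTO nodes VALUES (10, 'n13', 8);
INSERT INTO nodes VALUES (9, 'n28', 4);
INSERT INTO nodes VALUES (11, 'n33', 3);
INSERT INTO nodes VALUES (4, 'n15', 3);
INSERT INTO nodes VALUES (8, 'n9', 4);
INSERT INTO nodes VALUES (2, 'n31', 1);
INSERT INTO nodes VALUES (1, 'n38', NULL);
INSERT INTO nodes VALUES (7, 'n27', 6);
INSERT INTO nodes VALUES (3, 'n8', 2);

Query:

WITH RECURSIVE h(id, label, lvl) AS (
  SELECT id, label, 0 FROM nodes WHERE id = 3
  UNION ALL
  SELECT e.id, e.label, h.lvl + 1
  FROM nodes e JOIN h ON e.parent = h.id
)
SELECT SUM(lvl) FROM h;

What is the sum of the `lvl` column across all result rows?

16

Base: id=3 (n8) at lvl 0.
Iteration 1: rows with parent in {3} -> n15 (id 4, lvl 1), n30 (id 5, lvl 1), n16 (id 6, lvl 1), n33 (id 11, lvl 1).
Iteration 2: rows with parent in {4,5,6,11} -> n27 (id 7, lvl 2), n9 (id 8, lvl 2), n28 (id 9, lvl 2).
Iteration 3: rows with parent in {7,8,9} -> n13 (id 10, lvl 3), n35 (id 12, lvl 3).
Iteration 4: no rows with parent in {10,12}; recursion stops.
SUM(lvl) = 0 + 1 + 1 + 1 + 1 + 2 + 2 + 2 + 3 + 3 = 16.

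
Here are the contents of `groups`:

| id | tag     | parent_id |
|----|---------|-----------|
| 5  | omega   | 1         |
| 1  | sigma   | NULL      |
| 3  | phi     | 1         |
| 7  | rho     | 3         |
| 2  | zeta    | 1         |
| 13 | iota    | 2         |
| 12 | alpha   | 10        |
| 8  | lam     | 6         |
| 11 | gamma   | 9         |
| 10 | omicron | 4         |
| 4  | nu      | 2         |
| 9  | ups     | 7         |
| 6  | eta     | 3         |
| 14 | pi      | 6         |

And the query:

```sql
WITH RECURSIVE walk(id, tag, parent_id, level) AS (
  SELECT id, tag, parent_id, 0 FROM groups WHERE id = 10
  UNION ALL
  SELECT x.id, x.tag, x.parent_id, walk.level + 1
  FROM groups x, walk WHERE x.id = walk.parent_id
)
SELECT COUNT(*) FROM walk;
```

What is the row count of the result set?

Base: id=10 (omicron), parent_id=4, level 0.
Iteration 1: join on id=4 -> nu (id 4, parent_id=2, level 1).
Iteration 2: join on id=2 -> zeta (id 2, parent_id=1, level 2).
Iteration 3: join on id=1 -> sigma (id 1, parent_id=NULL, level 3).
Iteration 4: parent_id is NULL; no match; recursion stops.
Total rows emitted: 4.

4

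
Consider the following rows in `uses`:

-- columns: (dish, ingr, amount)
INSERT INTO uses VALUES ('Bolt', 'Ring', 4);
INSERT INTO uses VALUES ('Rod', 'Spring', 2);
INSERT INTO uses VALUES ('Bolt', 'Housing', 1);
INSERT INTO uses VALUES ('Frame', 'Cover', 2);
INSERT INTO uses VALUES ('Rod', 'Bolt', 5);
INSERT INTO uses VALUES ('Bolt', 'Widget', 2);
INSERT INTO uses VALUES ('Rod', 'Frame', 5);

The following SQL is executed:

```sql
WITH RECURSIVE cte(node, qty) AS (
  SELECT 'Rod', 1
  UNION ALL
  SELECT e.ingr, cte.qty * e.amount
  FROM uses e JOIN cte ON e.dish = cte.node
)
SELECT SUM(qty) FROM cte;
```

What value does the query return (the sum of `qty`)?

58

Base: (Rod, qty=1).
Iteration 1: components of {Rod} -> Bolt = 1*5 = 5, Frame = 1*5 = 5, Spring = 1*2 = 2.
Iteration 2: components of {Bolt,Frame,Spring} -> Cover = 5*2 = 10, Housing = 5*1 = 5, Ring = 5*4 = 20, Widget = 5*2 = 10.
Iteration 3: no further components; recursion stops.
SUM(qty) = 1 + 5 + 5 + 2 + 10 + 10 + 5 + 20 = 58.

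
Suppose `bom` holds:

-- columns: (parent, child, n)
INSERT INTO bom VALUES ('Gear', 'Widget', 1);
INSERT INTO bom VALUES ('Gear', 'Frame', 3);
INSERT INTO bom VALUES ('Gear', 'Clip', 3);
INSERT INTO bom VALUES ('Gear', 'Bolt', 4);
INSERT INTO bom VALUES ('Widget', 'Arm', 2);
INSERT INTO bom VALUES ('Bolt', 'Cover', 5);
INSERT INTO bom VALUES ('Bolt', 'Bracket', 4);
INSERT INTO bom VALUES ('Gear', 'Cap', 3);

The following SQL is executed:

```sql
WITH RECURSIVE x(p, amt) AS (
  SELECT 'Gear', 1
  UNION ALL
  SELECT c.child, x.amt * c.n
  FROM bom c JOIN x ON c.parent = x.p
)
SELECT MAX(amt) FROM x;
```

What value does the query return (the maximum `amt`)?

20

Base: (Gear, amt=1).
Iteration 1: components of {Gear} -> Bolt = 1*4 = 4, Cap = 1*3 = 3, Clip = 1*3 = 3, Frame = 1*3 = 3, Widget = 1*1 = 1.
Iteration 2: components of {Bolt,Cap,Clip,Frame,Widget} -> Arm = 1*2 = 2, Bracket = 4*4 = 16, Cover = 4*5 = 20.
Iteration 3: no further components; recursion stops.
amt values: 1, 1, 3, 3, 4, 3, 2, 20, 16; the maximum is 20.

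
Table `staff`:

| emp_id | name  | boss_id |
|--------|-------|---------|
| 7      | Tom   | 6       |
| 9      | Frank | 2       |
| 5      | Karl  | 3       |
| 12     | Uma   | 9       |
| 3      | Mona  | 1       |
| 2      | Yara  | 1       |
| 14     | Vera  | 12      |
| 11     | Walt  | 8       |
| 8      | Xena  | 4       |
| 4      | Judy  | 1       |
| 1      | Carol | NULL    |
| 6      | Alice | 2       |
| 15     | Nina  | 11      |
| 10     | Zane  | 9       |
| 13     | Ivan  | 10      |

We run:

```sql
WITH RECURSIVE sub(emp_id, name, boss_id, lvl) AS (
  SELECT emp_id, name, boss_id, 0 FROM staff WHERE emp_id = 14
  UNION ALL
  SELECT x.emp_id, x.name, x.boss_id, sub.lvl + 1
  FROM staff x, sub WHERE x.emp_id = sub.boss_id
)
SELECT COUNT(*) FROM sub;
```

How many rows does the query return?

Base: emp_id=14 (Vera), boss_id=12, lvl 0.
Iteration 1: join on emp_id=12 -> Uma (id 12, boss_id=9, lvl 1).
Iteration 2: join on emp_id=9 -> Frank (id 9, boss_id=2, lvl 2).
Iteration 3: join on emp_id=2 -> Yara (id 2, boss_id=1, lvl 3).
Iteration 4: join on emp_id=1 -> Carol (id 1, boss_id=NULL, lvl 4).
Iteration 5: boss_id is NULL; no match; recursion stops.
Total rows emitted: 5.

5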